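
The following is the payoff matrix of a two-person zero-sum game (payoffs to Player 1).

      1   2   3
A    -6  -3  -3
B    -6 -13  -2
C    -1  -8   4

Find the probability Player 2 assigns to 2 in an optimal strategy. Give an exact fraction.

Row minima: A → -6, B → -13, C → -8; maximin = -6.
Column maxima: 1 → -1, 2 → -3, 3 → 4; minimax = -3.
-6 ≠ -3, so there is no saddle point; optimal play is mixed.
B is strictly dominated by C, so Player 1 never plays it.
3 is strictly dominated by 1 (it gives Player 1 strictly more in every row), so Player 2 never plays it.
On the remaining 2×2 (A, C vs 1, 2):
Let Player 1 play A with probability p. Expected payoff against 1: (-6)p + (-1)(1−p) = −5p − 1; against 2: (-3)p + (-8)(1−p) = 5p − 8.
Setting these equal: −5p − 1 = 5p − 8 ⇒ −10p = -7 ⇒ p = 7/10, and the value is (-5)·(7/10) − 1 = -9/2.
For Player 2: with q = P(1), equating A's and C's payoffs gives −3q − 3 = 7q − 8 ⇒ q = 1/2.

1/2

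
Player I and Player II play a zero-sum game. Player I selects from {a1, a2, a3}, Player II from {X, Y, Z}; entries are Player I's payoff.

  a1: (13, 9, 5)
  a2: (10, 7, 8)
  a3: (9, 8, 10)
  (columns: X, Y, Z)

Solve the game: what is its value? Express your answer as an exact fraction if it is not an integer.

25/3

Row minima: a1 → 5, a2 → 7, a3 → 8; maximin = 8.
Column maxima: X → 13, Y → 9, Z → 10; minimax = 9.
8 ≠ 9, so there is no saddle point; optimal play is mixed.
X is strictly dominated by Y (it gives Player I strictly more in every row), so Player II never plays it.
With X eliminated, a2 is strictly dominated by a3 (a3 gives Player I strictly more in every remaining column), so Player I never plays it.
On the remaining 2×2 (a1, a3 vs Y, Z):
Let Player I play a1 with probability p. Expected payoff against Y: 9p + 8(1−p) = p + 8; against Z: 5p + 10(1−p) = −5p + 10.
Setting these equal: p + 8 = −5p + 10 ⇒ 6p = 2 ⇒ p = 1/3, and the value is (1)·(1/3) + 8 = 25/3.
For Player II: with q = P(Y), equating a1's and a3's payoffs gives 4q + 5 = −2q + 10 ⇒ q = 5/6.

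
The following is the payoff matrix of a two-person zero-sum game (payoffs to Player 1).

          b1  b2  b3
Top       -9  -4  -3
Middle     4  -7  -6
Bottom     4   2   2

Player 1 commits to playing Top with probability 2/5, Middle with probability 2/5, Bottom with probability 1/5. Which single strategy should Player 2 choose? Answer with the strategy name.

If Player 2 plays b1, Player 1's expected payoff is (2/5)·(-9) + (2/5)·4 + (1/5)·4 = -6/5.
If Player 2 plays b2, Player 1's expected payoff is (2/5)·(-4) + (2/5)·(-7) + (1/5)·2 = -4.
If Player 2 plays b3, Player 1's expected payoff is (2/5)·(-3) + (2/5)·(-6) + (1/5)·2 = -16/5.
Player 2 minimizes Player 1's payoff; the smallest is -4, so the best response is b2.

b2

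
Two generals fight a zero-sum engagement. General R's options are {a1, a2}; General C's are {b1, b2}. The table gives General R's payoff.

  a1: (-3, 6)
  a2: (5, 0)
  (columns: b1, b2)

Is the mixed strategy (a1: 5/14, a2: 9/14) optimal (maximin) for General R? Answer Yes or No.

Against b1 this mix gives (5/14)·(-3) + (9/14)·5 = 15/7.
Against b2 this mix gives (5/14)·6 + (9/14)·0 = 15/7.
All of General C's active replies (b1, b2) yield 15/7, and no column does worse for General R. The mix makes General C indifferent and guarantees 15/7, so it is optimal.

Yes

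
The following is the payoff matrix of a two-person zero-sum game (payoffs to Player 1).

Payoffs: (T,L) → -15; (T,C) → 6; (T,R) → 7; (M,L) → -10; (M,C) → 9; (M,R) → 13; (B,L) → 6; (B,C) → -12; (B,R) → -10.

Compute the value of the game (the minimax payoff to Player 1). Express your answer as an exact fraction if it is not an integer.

Row minima: T → -15, M → -10, B → -12; maximin = -10.
Column maxima: L → 6, C → 9, R → 13; minimax = 6.
-10 ≠ 6, so there is no saddle point; optimal play is mixed.
T is strictly dominated by M, so Player 1 never plays it.
R is strictly dominated by C (it gives Player 1 strictly more in every row), so Player 2 never plays it.
On the remaining 2×2 (M, B vs L, C):
Let Player 1 play M with probability p. Expected payoff against L: (-10)p + 6(1−p) = −16p + 6; against C: 9p + (-12)(1−p) = 21p − 12.
Setting these equal: −16p + 6 = 21p − 12 ⇒ −37p = -18 ⇒ p = 18/37, and the value is (-16)·(18/37) + 6 = -66/37.
For Player 2: with q = P(L), equating M's and B's payoffs gives −19q + 9 = 18q − 12 ⇒ q = 21/37.

-66/37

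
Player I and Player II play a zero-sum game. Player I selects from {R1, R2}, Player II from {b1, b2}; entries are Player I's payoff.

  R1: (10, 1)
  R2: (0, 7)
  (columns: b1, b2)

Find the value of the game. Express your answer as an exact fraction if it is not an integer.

35/8

Row minima: R1 → 1, R2 → 0; maximin = 1.
Column maxima: b1 → 10, b2 → 7; minimax = 7.
1 ≠ 7, so there is no saddle point; optimal play is mixed.
Let Player I play R1 with probability p. Expected payoff against b1: 10p + 0(1−p) = 10p; against b2: 1p + 7(1−p) = −6p + 7.
Setting these equal: 10p = −6p + 7 ⇒ 16p = 7 ⇒ p = 7/16, and the value is (10)·(7/16) = 35/8.
For Player II: with q = P(b1), equating R1's and R2's payoffs gives 9q + 1 = −7q + 7 ⇒ q = 3/8.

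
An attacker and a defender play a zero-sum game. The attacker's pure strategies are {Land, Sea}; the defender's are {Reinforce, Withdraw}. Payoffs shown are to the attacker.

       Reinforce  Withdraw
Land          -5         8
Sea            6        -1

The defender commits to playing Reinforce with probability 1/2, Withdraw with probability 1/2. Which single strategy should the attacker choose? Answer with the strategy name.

Expected payoff of Land: (1/2)·(-5) + (1/2)·8 = 3/2.
Expected payoff of Sea: (1/2)·6 + (1/2)·(-1) = 5/2.
The largest is 5/2, so the attacker's best response is Sea.

Sea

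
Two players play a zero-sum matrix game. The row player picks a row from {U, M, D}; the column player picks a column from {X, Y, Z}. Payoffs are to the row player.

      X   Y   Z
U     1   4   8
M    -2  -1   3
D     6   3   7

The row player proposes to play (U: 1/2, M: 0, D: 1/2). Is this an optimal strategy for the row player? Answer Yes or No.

Against X this mix gives (1/2)·1 + (1/2)·6 = 7/2.
Against Y this mix gives (1/2)·4 + (1/2)·3 = 7/2.
Against Z this mix gives (1/2)·8 + (1/2)·7 = 15/2.
All of the column player's active replies (X, Y) yield 7/2, and no column does worse for the row player. The mix makes the column player indifferent and guarantees 7/2, so it is optimal.

Yes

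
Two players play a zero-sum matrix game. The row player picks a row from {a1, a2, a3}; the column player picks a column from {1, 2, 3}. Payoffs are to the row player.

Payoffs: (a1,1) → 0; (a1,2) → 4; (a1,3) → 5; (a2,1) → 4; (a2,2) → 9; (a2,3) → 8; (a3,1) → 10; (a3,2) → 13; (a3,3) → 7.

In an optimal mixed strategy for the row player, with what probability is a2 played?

Row minima: a1 → 0, a2 → 4, a3 → 7; maximin = 7.
Column maxima: 1 → 10, 2 → 13, 3 → 8; minimax = 8.
7 ≠ 8, so there is no saddle point; optimal play is mixed.
a1 is strictly dominated by a2, so the row player never plays it.
2 is strictly dominated by 1 (it gives the row player strictly more in every row), so the column player never plays it.
On the remaining 2×2 (a2, a3 vs 1, 3):
Let the row player play a2 with probability p. Expected payoff against 1: 4p + 10(1−p) = −6p + 10; against 3: 8p + 7(1−p) = p + 7.
Setting these equal: −6p + 10 = p + 7 ⇒ −7p = -3 ⇒ p = 3/7, and the value is (-6)·(3/7) + 10 = 52/7.
For the column player: with q = P(1), equating a2's and a3's payoffs gives −4q + 8 = 3q + 7 ⇒ q = 1/7.

3/7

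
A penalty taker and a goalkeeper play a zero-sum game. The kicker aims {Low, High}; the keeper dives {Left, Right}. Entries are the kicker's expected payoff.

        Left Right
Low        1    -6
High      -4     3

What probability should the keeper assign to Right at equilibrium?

5/14

Row minima: Low → -6, High → -4; maximin = -4.
Column maxima: Left → 1, Right → 3; minimax = 1.
-4 ≠ 1, so there is no saddle point; optimal play is mixed.
Let the kicker play Low with probability p. Expected payoff against Left: 1p + (-4)(1−p) = 5p − 4; against Right: (-6)p + 3(1−p) = −9p + 3.
Setting these equal: 5p − 4 = −9p + 3 ⇒ 14p = 7 ⇒ p = 1/2, and the value is (5)·(1/2) − 4 = -3/2.
For the keeper: with q = P(Left), equating Low's and High's payoffs gives 7q − 6 = −7q + 3 ⇒ q = 9/14.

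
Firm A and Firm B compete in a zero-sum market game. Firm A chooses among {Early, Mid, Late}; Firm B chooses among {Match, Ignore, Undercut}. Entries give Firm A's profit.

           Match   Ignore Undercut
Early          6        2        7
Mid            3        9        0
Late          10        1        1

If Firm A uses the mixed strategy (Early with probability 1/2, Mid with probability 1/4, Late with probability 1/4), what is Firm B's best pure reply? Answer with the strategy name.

If Firm B plays Match, Firm A's expected payoff is (1/2)·6 + (1/4)·3 + (1/4)·10 = 25/4.
If Firm B plays Ignore, Firm A's expected payoff is (1/2)·2 + (1/4)·9 + (1/4)·1 = 7/2.
If Firm B plays Undercut, Firm A's expected payoff is (1/2)·7 + (1/4)·0 + (1/4)·1 = 15/4.
Firm B minimizes Firm A's payoff; the smallest is 7/2, so the best response is Ignore.

Ignore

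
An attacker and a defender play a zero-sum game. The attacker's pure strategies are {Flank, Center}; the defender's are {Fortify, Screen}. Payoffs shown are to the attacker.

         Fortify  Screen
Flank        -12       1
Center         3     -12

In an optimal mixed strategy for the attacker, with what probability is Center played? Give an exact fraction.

13/28

Row minima: Flank → -12, Center → -12; maximin = -12.
Column maxima: Fortify → 3, Screen → 1; minimax = 1.
-12 ≠ 1, so there is no saddle point; optimal play is mixed.
Let the attacker play Flank with probability p. Expected payoff against Fortify: (-12)p + 3(1−p) = −15p + 3; against Screen: 1p + (-12)(1−p) = 13p − 12.
Setting these equal: −15p + 3 = 13p − 12 ⇒ −28p = -15 ⇒ p = 15/28, and the value is (-15)·(15/28) + 3 = -141/28.
For the defender: with q = P(Fortify), equating Flank's and Center's payoffs gives −13q + 1 = 15q − 12 ⇒ q = 13/28.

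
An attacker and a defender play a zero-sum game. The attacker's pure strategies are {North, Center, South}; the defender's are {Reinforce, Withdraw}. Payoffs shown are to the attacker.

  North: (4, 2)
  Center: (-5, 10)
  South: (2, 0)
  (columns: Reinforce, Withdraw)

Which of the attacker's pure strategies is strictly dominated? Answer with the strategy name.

North gives a strictly higher payoff than South against every column: 4 > 2, 2 > 0.
So South is strictly dominated and the attacker never plays it.

South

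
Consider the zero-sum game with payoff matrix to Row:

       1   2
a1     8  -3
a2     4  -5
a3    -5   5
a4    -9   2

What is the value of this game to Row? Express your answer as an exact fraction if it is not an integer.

25/21

Row minima: a1 → -3, a2 → -5, a3 → -5, a4 → -9; maximin = -3.
Column maxima: 1 → 8, 2 → 5; minimax = 5.
-3 ≠ 5, so there is no saddle point; optimal play is mixed.
a2 is strictly dominated by a1, so Row never plays it.
a4 is strictly dominated by a3, so Row never plays it.
On the remaining 2×2 (a1, a3 vs 1, 2):
Let Row play a1 with probability p. Expected payoff against 1: 8p + (-5)(1−p) = 13p − 5; against 2: (-3)p + 5(1−p) = −8p + 5.
Setting these equal: 13p − 5 = −8p + 5 ⇒ 21p = 10 ⇒ p = 10/21, and the value is (13)·(10/21) − 5 = 25/21.
For Column: with q = P(1), equating a1's and a3's payoffs gives 11q − 3 = −10q + 5 ⇒ q = 8/21.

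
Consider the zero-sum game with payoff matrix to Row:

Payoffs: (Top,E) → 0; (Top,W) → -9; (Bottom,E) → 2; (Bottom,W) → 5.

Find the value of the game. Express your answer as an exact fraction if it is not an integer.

2

Row minima: Top → -9, Bottom → 2; maximin = 2.
Column maxima: E → 2, W → 5; minimax = 2.
Since maximin = minimax = 2, there is a saddle point and the value is 2.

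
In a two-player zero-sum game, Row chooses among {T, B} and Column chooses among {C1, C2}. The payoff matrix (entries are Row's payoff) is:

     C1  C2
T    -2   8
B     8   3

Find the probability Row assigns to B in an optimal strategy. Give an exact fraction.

2/3

Row minima: T → -2, B → 3; maximin = 3.
Column maxima: C1 → 8, C2 → 8; minimax = 8.
3 ≠ 8, so there is no saddle point; optimal play is mixed.
Let Row play T with probability p. Expected payoff against C1: (-2)p + 8(1−p) = −10p + 8; against C2: 8p + 3(1−p) = 5p + 3.
Setting these equal: −10p + 8 = 5p + 3 ⇒ −15p = -5 ⇒ p = 1/3, and the value is (-10)·(1/3) + 8 = 14/3.
For Column: with q = P(C1), equating T's and B's payoffs gives −10q + 8 = 5q + 3 ⇒ q = 1/3.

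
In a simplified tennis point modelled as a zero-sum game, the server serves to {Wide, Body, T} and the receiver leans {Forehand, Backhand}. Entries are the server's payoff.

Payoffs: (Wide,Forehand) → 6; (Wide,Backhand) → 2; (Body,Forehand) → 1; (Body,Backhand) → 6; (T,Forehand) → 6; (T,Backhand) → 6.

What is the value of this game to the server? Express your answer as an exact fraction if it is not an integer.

Row minima: Wide → 2, Body → 1, T → 6; maximin = 6.
Column maxima: Forehand → 6, Backhand → 6; minimax = 6.
Since maximin = minimax = 6, there is a saddle point and the value is 6.

6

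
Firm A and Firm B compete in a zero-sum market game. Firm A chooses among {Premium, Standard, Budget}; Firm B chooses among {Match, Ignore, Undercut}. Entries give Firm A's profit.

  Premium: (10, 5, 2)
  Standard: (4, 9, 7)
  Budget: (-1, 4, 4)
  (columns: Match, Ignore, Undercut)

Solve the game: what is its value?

Row minima: Premium → 2, Standard → 4, Budget → -1; maximin = 4.
Column maxima: Match → 10, Ignore → 9, Undercut → 7; minimax = 7.
4 ≠ 7, so there is no saddle point; optimal play is mixed.
Budget is strictly dominated by Standard, so Firm A never plays it.
With Budget eliminated, Ignore is strictly dominated by Undercut (it gives Firm A strictly more in every remaining row), so Firm B never plays it.
On the remaining 2×2 (Premium, Standard vs Match, Undercut):
Let Firm A play Premium with probability p. Expected payoff against Match: 10p + 4(1−p) = 6p + 4; against Undercut: 2p + 7(1−p) = −5p + 7.
Setting these equal: 6p + 4 = −5p + 7 ⇒ 11p = 3 ⇒ p = 3/11, and the value is (6)·(3/11) + 4 = 62/11.
For Firm B: with q = P(Match), equating Premium's and Standard's payoffs gives 8q + 2 = −3q + 7 ⇒ q = 5/11.

62/11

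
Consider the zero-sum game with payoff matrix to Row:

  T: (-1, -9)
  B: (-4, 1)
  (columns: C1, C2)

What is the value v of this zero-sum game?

-37/13

Row minima: T → -9, B → -4; maximin = -4.
Column maxima: C1 → -1, C2 → 1; minimax = -1.
-4 ≠ -1, so there is no saddle point; optimal play is mixed.
Let Row play T with probability p. Expected payoff against C1: (-1)p + (-4)(1−p) = 3p − 4; against C2: (-9)p + 1(1−p) = −10p + 1.
Setting these equal: 3p − 4 = −10p + 1 ⇒ 13p = 5 ⇒ p = 5/13, and the value is (3)·(5/13) − 4 = -37/13.
For Column: with q = P(C1), equating T's and B's payoffs gives 8q − 9 = −5q + 1 ⇒ q = 10/13.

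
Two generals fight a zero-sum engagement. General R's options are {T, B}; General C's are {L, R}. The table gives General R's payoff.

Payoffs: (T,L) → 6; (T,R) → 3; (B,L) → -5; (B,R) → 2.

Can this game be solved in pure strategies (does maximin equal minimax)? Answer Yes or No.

Yes

Row minima: T → 3, B → -5; maximin = 3.
Column maxima: L → 6, R → 3; minimax = 3.
maximin = minimax = 3, so a saddle point exists.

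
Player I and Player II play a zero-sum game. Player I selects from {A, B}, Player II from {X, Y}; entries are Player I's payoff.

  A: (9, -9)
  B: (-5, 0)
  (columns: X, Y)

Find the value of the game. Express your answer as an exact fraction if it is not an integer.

-45/23

Row minima: A → -9, B → -5; maximin = -5.
Column maxima: X → 9, Y → 0; minimax = 0.
-5 ≠ 0, so there is no saddle point; optimal play is mixed.
Let Player I play A with probability p. Expected payoff against X: 9p + (-5)(1−p) = 14p − 5; against Y: (-9)p + 0(1−p) = −9p.
Setting these equal: 14p − 5 = −9p ⇒ 23p = 5 ⇒ p = 5/23, and the value is (14)·(5/23) − 5 = -45/23.
For Player II: with q = P(X), equating A's and B's payoffs gives 18q − 9 = −5q ⇒ q = 9/23.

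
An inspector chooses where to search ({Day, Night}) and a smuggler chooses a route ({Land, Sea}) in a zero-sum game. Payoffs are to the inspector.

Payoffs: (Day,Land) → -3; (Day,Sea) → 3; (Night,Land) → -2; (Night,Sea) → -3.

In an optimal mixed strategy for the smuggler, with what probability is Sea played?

Row minima: Day → -3, Night → -3; maximin = -3.
Column maxima: Land → -2, Sea → 3; minimax = -2.
-3 ≠ -2, so there is no saddle point; optimal play is mixed.
Let the inspector play Day with probability p. Expected payoff against Land: (-3)p + (-2)(1−p) = −p − 2; against Sea: 3p + (-3)(1−p) = 6p − 3.
Setting these equal: −p − 2 = 6p − 3 ⇒ −7p = -1 ⇒ p = 1/7, and the value is (-1)·(1/7) − 2 = -15/7.
For the smuggler: with q = P(Land), equating Day's and Night's payoffs gives −6q + 3 = q − 3 ⇒ q = 6/7.

1/7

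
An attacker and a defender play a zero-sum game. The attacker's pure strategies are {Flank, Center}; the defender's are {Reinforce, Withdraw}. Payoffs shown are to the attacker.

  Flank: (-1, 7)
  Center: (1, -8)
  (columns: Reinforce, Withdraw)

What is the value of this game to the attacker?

Row minima: Flank → -1, Center → -8; maximin = -1.
Column maxima: Reinforce → 1, Withdraw → 7; minimax = 1.
-1 ≠ 1, so there is no saddle point; optimal play is mixed.
Let the attacker play Flank with probability p. Expected payoff against Reinforce: (-1)p + 1(1−p) = −2p + 1; against Withdraw: 7p + (-8)(1−p) = 15p − 8.
Setting these equal: −2p + 1 = 15p − 8 ⇒ −17p = -9 ⇒ p = 9/17, and the value is (-2)·(9/17) + 1 = -1/17.
For the defender: with q = P(Reinforce), equating Flank's and Center's payoffs gives −8q + 7 = 9q − 8 ⇒ q = 15/17.

-1/17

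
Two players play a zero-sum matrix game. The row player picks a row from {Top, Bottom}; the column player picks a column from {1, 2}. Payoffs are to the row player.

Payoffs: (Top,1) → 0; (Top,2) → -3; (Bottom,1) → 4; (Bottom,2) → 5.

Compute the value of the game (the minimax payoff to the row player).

Row minima: Top → -3, Bottom → 4; maximin = 4.
Column maxima: 1 → 4, 2 → 5; minimax = 4.
Since maximin = minimax = 4, there is a saddle point and the value is 4.

4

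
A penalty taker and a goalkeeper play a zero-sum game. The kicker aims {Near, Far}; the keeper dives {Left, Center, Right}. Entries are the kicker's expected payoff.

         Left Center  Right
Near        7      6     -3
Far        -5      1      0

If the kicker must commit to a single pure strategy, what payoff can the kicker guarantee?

-3

Row minima: Near → -3, Far → -5.
The best of these is -3.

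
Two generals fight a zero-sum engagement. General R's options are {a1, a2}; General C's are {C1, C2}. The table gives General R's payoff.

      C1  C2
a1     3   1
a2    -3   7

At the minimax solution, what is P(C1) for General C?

1/2

Row minima: a1 → 1, a2 → -3; maximin = 1.
Column maxima: C1 → 3, C2 → 7; minimax = 3.
1 ≠ 3, so there is no saddle point; optimal play is mixed.
Let General R play a1 with probability p. Expected payoff against C1: 3p + (-3)(1−p) = 6p − 3; against C2: 1p + 7(1−p) = −6p + 7.
Setting these equal: 6p − 3 = −6p + 7 ⇒ 12p = 10 ⇒ p = 5/6, and the value is (6)·(5/6) − 3 = 2.
For General C: with q = P(C1), equating a1's and a2's payoffs gives 2q + 1 = −10q + 7 ⇒ q = 1/2.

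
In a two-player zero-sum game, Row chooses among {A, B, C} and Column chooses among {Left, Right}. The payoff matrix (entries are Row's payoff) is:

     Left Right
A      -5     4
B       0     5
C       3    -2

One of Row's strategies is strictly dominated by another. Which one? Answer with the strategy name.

B gives a strictly higher payoff than A against every column: 0 > -5, 5 > 4.
So A is strictly dominated and Row never plays it.

A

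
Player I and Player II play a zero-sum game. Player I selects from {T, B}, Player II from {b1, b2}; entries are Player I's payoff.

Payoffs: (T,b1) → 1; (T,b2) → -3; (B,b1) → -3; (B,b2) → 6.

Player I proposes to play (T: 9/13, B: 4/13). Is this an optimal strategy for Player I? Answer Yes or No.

Against b1 this mix gives (9/13)·1 + (4/13)·(-3) = -3/13.
Against b2 this mix gives (9/13)·(-3) + (4/13)·6 = -3/13.
All of Player II's active replies (b1, b2) yield -3/13, and no column does worse for Player I. The mix makes Player II indifferent and guarantees -3/13, so it is optimal.

Yes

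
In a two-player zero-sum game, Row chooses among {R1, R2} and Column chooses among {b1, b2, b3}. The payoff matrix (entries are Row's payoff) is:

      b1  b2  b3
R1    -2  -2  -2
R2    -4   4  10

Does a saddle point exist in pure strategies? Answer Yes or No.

Yes

Row minima: R1 → -2, R2 → -4; maximin = -2.
Column maxima: b1 → -2, b2 → 4, b3 → 10; minimax = -2.
maximin = minimax = -2, so a saddle point exists.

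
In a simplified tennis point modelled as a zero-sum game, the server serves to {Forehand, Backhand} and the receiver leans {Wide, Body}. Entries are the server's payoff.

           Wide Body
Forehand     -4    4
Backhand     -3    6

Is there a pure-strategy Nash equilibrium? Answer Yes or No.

Row minima: Forehand → -4, Backhand → -3; maximin = -3.
Column maxima: Wide → -3, Body → 6; minimax = -3.
maximin = minimax = -3, so a saddle point exists.

Yes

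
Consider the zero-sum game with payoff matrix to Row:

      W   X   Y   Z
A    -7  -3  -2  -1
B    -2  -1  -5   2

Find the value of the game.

Row minima: A → -7, B → -5; maximin = -5.
Column maxima: W → -2, X → -1, Y → -2, Z → 2; minimax = -2.
-5 ≠ -2, so there is no saddle point; optimal play is mixed.
X is strictly dominated by W (it gives Row strictly more in every row), so Column never plays it.
Z is strictly dominated by W (it gives Row strictly more in every row), so Column never plays it.
On the remaining 2×2 (A, B vs W, Y):
Let Row play A with probability p. Expected payoff against W: (-7)p + (-2)(1−p) = −5p − 2; against Y: (-2)p + (-5)(1−p) = 3p − 5.
Setting these equal: −5p − 2 = 3p − 5 ⇒ −8p = -3 ⇒ p = 3/8, and the value is (-5)·(3/8) − 2 = -31/8.
For Column: with q = P(W), equating A's and B's payoffs gives −5q − 2 = 3q − 5 ⇒ q = 3/8.

-31/8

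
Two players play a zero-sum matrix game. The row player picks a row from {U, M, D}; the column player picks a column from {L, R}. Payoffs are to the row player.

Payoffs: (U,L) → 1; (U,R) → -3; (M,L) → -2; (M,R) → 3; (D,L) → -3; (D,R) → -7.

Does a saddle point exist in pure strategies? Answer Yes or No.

No

Row minima: U → -3, M → -2, D → -7; maximin = -2.
Column maxima: L → 1, R → 3; minimax = 1.
-2 ≠ 1, so no pure-strategy equilibrium exists.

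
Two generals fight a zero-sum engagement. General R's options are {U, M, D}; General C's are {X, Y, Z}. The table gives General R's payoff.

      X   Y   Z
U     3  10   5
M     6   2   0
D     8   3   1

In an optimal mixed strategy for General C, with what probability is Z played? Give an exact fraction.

Row minima: U → 3, M → 0, D → 1; maximin = 3.
Column maxima: X → 8, Y → 10, Z → 5; minimax = 5.
3 ≠ 5, so there is no saddle point; optimal play is mixed.
M is strictly dominated by D, so General R never plays it.
Y is strictly dominated by Z (it gives General R strictly more in every row), so General C never plays it.
On the remaining 2×2 (U, D vs X, Z):
Let General R play U with probability p. Expected payoff against X: 3p + 8(1−p) = −5p + 8; against Z: 5p + 1(1−p) = 4p + 1.
Setting these equal: −5p + 8 = 4p + 1 ⇒ −9p = -7 ⇒ p = 7/9, and the value is (-5)·(7/9) + 8 = 37/9.
For General C: with q = P(X), equating U's and D's payoffs gives −2q + 5 = 7q + 1 ⇒ q = 4/9.

5/9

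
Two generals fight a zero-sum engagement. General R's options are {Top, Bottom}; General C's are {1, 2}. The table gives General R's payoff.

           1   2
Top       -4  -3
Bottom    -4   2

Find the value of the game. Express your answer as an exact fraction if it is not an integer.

-4

Row minima: Top → -4, Bottom → -4; maximin = -4.
Column maxima: 1 → -4, 2 → 2; minimax = -4.
Since maximin = minimax = -4, there is a saddle point and the value is -4.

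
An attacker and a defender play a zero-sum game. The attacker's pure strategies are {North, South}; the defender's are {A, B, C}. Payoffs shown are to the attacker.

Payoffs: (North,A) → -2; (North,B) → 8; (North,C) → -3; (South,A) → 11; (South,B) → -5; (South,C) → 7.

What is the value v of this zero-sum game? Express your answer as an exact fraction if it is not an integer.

41/23

Row minima: North → -3, South → -5; maximin = -3.
Column maxima: A → 11, B → 8, C → 7; minimax = 7.
-3 ≠ 7, so there is no saddle point; optimal play is mixed.
A is strictly dominated by C (it gives the attacker strictly more in every row), so the defender never plays it.
On the remaining 2×2 (North, South vs B, C):
Let the attacker play North with probability p. Expected payoff against B: 8p + (-5)(1−p) = 13p − 5; against C: (-3)p + 7(1−p) = −10p + 7.
Setting these equal: 13p − 5 = −10p + 7 ⇒ 23p = 12 ⇒ p = 12/23, and the value is (13)·(12/23) − 5 = 41/23.
For the defender: with q = P(B), equating North's and South's payoffs gives 11q − 3 = −12q + 7 ⇒ q = 10/23.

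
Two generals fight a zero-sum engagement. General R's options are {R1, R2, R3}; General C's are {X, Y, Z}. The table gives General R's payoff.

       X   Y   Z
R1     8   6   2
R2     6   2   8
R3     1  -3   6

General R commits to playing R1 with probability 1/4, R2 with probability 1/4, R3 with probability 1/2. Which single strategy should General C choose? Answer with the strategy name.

Y

If General C plays X, General R's expected payoff is (1/4)·8 + (1/4)·6 + (1/2)·1 = 4.
If General C plays Y, General R's expected payoff is (1/4)·6 + (1/4)·2 + (1/2)·(-3) = 1/2.
If General C plays Z, General R's expected payoff is (1/4)·2 + (1/4)·8 + (1/2)·6 = 11/2.
General C minimizes General R's payoff; the smallest is 1/2, so the best response is Y.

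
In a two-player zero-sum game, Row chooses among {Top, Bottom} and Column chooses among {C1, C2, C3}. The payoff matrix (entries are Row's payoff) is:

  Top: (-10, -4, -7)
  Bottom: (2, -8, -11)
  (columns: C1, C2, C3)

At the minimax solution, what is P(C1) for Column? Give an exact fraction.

1/4

Row minima: Top → -10, Bottom → -11; maximin = -10.
Column maxima: C1 → 2, C2 → -4, C3 → -7; minimax = -7.
-10 ≠ -7, so there is no saddle point; optimal play is mixed.
C2 is strictly dominated by C3 (it gives Row strictly more in every row), so Column never plays it.
On the remaining 2×2 (Top, Bottom vs C1, C3):
Let Row play Top with probability p. Expected payoff against C1: (-10)p + 2(1−p) = −12p + 2; against C3: (-7)p + (-11)(1−p) = 4p − 11.
Setting these equal: −12p + 2 = 4p − 11 ⇒ −16p = -13 ⇒ p = 13/16, and the value is (-12)·(13/16) + 2 = -31/4.
For Column: with q = P(C1), equating Top's and Bottom's payoffs gives −3q − 7 = 13q − 11 ⇒ q = 1/4.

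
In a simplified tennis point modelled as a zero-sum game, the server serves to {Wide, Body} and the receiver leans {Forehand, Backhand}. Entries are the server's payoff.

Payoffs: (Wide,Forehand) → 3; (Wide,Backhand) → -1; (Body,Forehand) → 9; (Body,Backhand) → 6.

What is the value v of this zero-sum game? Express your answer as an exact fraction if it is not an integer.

6

Row minima: Wide → -1, Body → 6; maximin = 6.
Column maxima: Forehand → 9, Backhand → 6; minimax = 6.
Since maximin = minimax = 6, there is a saddle point and the value is 6.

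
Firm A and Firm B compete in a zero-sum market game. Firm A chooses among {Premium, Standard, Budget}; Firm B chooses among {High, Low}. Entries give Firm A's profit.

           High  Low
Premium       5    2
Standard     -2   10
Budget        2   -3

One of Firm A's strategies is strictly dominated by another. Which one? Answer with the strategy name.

Premium gives a strictly higher payoff than Budget against every column: 5 > 2, 2 > -3.
So Budget is strictly dominated and Firm A never plays it.

Budget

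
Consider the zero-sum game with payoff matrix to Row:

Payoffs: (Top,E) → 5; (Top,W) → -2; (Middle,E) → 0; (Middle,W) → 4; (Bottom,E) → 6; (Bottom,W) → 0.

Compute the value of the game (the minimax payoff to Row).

12/5

Row minima: Top → -2, Middle → 0, Bottom → 0; maximin = 0.
Column maxima: E → 6, W → 4; minimax = 4.
0 ≠ 4, so there is no saddle point; optimal play is mixed.
Top is strictly dominated by Bottom, so Row never plays it.
On the remaining 2×2 (Middle, Bottom vs E, W):
Let Row play Middle with probability p. Expected payoff against E: 0p + 6(1−p) = −6p + 6; against W: 4p + 0(1−p) = 4p.
Setting these equal: −6p + 6 = 4p ⇒ −10p = -6 ⇒ p = 3/5, and the value is (-6)·(3/5) + 6 = 12/5.
For Column: with q = P(E), equating Middle's and Bottom's payoffs gives −4q + 4 = 6q ⇒ q = 2/5.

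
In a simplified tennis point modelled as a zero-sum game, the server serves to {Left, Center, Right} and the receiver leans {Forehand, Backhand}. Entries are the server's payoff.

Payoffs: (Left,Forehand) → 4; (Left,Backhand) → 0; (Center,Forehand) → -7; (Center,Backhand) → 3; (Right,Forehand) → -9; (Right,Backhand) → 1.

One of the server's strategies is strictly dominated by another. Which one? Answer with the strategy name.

Right

Center gives a strictly higher payoff than Right against every column: -7 > -9, 3 > 1.
So Right is strictly dominated and the server never plays it.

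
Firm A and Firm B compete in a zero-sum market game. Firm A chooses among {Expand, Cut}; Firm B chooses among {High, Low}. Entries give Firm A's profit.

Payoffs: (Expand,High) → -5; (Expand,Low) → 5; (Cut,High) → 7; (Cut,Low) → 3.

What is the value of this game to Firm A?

25/7

Row minima: Expand → -5, Cut → 3; maximin = 3.
Column maxima: High → 7, Low → 5; minimax = 5.
3 ≠ 5, so there is no saddle point; optimal play is mixed.
Let Firm A play Expand with probability p. Expected payoff against High: (-5)p + 7(1−p) = −12p + 7; against Low: 5p + 3(1−p) = 2p + 3.
Setting these equal: −12p + 7 = 2p + 3 ⇒ −14p = -4 ⇒ p = 2/7, and the value is (-12)·(2/7) + 7 = 25/7.
For Firm B: with q = P(High), equating Expand's and Cut's payoffs gives −10q + 5 = 4q + 3 ⇒ q = 1/7.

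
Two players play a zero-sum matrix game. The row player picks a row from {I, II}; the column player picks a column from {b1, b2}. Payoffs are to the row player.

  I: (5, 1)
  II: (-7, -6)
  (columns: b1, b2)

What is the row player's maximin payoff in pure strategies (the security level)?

1

Row minima: I → 1, II → -7.
The best of these is 1.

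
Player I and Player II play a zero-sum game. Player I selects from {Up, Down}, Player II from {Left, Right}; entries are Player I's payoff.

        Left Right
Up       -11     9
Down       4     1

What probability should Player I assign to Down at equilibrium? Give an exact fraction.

20/23

Row minima: Up → -11, Down → 1; maximin = 1.
Column maxima: Left → 4, Right → 9; minimax = 4.
1 ≠ 4, so there is no saddle point; optimal play is mixed.
Let Player I play Up with probability p. Expected payoff against Left: (-11)p + 4(1−p) = −15p + 4; against Right: 9p + 1(1−p) = 8p + 1.
Setting these equal: −15p + 4 = 8p + 1 ⇒ −23p = -3 ⇒ p = 3/23, and the value is (-15)·(3/23) + 4 = 47/23.
For Player II: with q = P(Left), equating Up's and Down's payoffs gives −20q + 9 = 3q + 1 ⇒ q = 8/23.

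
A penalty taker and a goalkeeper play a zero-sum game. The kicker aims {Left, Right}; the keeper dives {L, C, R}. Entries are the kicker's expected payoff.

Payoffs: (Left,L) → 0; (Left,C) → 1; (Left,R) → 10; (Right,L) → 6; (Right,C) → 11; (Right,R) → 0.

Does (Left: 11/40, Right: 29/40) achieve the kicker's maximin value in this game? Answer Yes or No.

Against L this mix gives (11/40)·0 + (29/40)·6 = 87/20.
Against C this mix gives (11/40)·1 + (29/40)·11 = 33/4.
Against R this mix gives (11/40)·10 + (29/40)·0 = 11/4.
The keeper will play R, holding the kicker to 11/4. Shifting weight toward the row that does better against R would raise this floor (the equalizing mix achieves 15/4 against both R and L), so the proposed strategy is not optimal.

No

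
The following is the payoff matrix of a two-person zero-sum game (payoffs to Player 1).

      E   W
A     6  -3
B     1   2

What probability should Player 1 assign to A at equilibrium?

Row minima: A → -3, B → 1; maximin = 1.
Column maxima: E → 6, W → 2; minimax = 2.
1 ≠ 2, so there is no saddle point; optimal play is mixed.
Let Player 1 play A with probability p. Expected payoff against E: 6p + 1(1−p) = 5p + 1; against W: (-3)p + 2(1−p) = −5p + 2.
Setting these equal: 5p + 1 = −5p + 2 ⇒ 10p = 1 ⇒ p = 1/10, and the value is (5)·(1/10) + 1 = 3/2.
For Player 2: with q = P(E), equating A's and B's payoffs gives 9q − 3 = −q + 2 ⇒ q = 1/2.

1/10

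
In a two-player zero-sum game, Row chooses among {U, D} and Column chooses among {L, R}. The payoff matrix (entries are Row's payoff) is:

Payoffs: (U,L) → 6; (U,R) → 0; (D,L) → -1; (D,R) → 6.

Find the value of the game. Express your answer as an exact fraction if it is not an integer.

Row minima: U → 0, D → -1; maximin = 0.
Column maxima: L → 6, R → 6; minimax = 6.
0 ≠ 6, so there is no saddle point; optimal play is mixed.
Let Row play U with probability p. Expected payoff against L: 6p + (-1)(1−p) = 7p − 1; against R: 0p + 6(1−p) = −6p + 6.
Setting these equal: 7p − 1 = −6p + 6 ⇒ 13p = 7 ⇒ p = 7/13, and the value is (7)·(7/13) − 1 = 36/13.
For Column: with q = P(L), equating U's and D's payoffs gives 6q = −7q + 6 ⇒ q = 6/13.

36/13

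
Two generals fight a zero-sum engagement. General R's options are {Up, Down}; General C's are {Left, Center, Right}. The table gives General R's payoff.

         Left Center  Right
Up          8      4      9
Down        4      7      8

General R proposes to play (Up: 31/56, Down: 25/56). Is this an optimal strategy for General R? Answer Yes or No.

Against Left this mix gives (31/56)·8 + (25/56)·4 = 87/14.
Against Center this mix gives (31/56)·4 + (25/56)·7 = 299/56.
Against Right this mix gives (31/56)·9 + (25/56)·8 = 479/56.
General C will play Center, holding General R to 299/56. Shifting weight toward the row that does better against Center would raise this floor (the equalizing mix achieves 40/7 against both Center and Left), so the proposed strategy is not optimal.

No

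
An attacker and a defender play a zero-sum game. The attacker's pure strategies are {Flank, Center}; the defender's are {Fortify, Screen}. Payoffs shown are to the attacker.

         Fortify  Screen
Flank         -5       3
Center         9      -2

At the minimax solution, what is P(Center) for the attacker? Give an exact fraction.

Row minima: Flank → -5, Center → -2; maximin = -2.
Column maxima: Fortify → 9, Screen → 3; minimax = 3.
-2 ≠ 3, so there is no saddle point; optimal play is mixed.
Let the attacker play Flank with probability p. Expected payoff against Fortify: (-5)p + 9(1−p) = −14p + 9; against Screen: 3p + (-2)(1−p) = 5p − 2.
Setting these equal: −14p + 9 = 5p − 2 ⇒ −19p = -11 ⇒ p = 11/19, and the value is (-14)·(11/19) + 9 = 17/19.
For the defender: with q = P(Fortify), equating Flank's and Center's payoffs gives −8q + 3 = 11q − 2 ⇒ q = 5/19.

8/19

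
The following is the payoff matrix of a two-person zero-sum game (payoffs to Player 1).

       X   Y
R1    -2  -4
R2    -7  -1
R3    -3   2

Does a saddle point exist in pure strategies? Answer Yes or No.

No

Row minima: R1 → -4, R2 → -7, R3 → -3; maximin = -3.
Column maxima: X → -2, Y → 2; minimax = -2.
-3 ≠ -2, so no pure-strategy equilibrium exists.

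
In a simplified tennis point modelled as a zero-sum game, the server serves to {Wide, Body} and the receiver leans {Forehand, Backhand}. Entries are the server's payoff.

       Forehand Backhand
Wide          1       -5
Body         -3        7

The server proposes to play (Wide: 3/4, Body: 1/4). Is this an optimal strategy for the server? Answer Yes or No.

Against Forehand this mix gives (3/4)·1 + (1/4)·(-3) = 0.
Against Backhand this mix gives (3/4)·(-5) + (1/4)·7 = -2.
The receiver will play Backhand, holding the server to -2. Shifting weight toward the row that does better against Backhand would raise this floor (the equalizing mix achieves -1/2 against both Backhand and Forehand), so the proposed strategy is not optimal.

No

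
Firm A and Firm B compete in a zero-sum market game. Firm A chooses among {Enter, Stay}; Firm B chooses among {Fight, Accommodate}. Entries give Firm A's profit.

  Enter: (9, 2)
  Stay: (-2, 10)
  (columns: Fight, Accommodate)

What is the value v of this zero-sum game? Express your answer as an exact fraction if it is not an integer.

Row minima: Enter → 2, Stay → -2; maximin = 2.
Column maxima: Fight → 9, Accommodate → 10; minimax = 9.
2 ≠ 9, so there is no saddle point; optimal play is mixed.
Let Firm A play Enter with probability p. Expected payoff against Fight: 9p + (-2)(1−p) = 11p − 2; against Accommodate: 2p + 10(1−p) = −8p + 10.
Setting these equal: 11p − 2 = −8p + 10 ⇒ 19p = 12 ⇒ p = 12/19, and the value is (11)·(12/19) − 2 = 94/19.
For Firm B: with q = P(Fight), equating Enter's and Stay's payoffs gives 7q + 2 = −12q + 10 ⇒ q = 8/19.

94/19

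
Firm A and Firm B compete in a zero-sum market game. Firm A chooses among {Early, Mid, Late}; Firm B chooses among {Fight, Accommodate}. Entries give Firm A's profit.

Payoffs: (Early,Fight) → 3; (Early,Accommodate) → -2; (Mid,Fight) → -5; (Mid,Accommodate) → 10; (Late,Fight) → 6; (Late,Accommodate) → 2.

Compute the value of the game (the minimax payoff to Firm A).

70/19

Row minima: Early → -2, Mid → -5, Late → 2; maximin = 2.
Column maxima: Fight → 6, Accommodate → 10; minimax = 6.
2 ≠ 6, so there is no saddle point; optimal play is mixed.
Early is strictly dominated by Late, so Firm A never plays it.
On the remaining 2×2 (Mid, Late vs Fight, Accommodate):
Let Firm A play Mid with probability p. Expected payoff against Fight: (-5)p + 6(1−p) = −11p + 6; against Accommodate: 10p + 2(1−p) = 8p + 2.
Setting these equal: −11p + 6 = 8p + 2 ⇒ −19p = -4 ⇒ p = 4/19, and the value is (-11)·(4/19) + 6 = 70/19.
For Firm B: with q = P(Fight), equating Mid's and Late's payoffs gives −15q + 10 = 4q + 2 ⇒ q = 8/19.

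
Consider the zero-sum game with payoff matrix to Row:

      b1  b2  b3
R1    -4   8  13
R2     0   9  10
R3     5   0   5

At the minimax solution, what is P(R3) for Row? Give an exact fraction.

Row minima: R1 → -4, R2 → 0, R3 → 0; maximin = 0.
Column maxima: b1 → 5, b2 → 9, b3 → 13; minimax = 5.
0 ≠ 5, so there is no saddle point; optimal play is mixed.
b3 is strictly dominated by b2 (it gives Row strictly more in every row), so Column never plays it.
With b3 eliminated, R1 is strictly dominated by R2 (R2 gives Row strictly more in every remaining column), so Row never plays it.
On the remaining 2×2 (R2, R3 vs b1, b2):
Let Row play R2 with probability p. Expected payoff against b1: 0p + 5(1−p) = −5p + 5; against b2: 9p + 0(1−p) = 9p.
Setting these equal: −5p + 5 = 9p ⇒ −14p = -5 ⇒ p = 5/14, and the value is (-5)·(5/14) + 5 = 45/14.
For Column: with q = P(b1), equating R2's and R3's payoffs gives −9q + 9 = 5q ⇒ q = 9/14.

9/14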